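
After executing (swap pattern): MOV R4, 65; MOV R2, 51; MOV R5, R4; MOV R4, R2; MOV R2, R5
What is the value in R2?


Register state trace (swap pattern):
  MOV R4, 65  → R4 = 65
  MOV R2, 51  → R2 = 51
  MOV R5, R4  → R5 = 65  (save R4)
  MOV R4, R2  → R4 = 51  (R4 gets R2's value)
  MOV R2, R5  → R2 = 65  (R2 gets saved value)
Final: R2 = 65

65


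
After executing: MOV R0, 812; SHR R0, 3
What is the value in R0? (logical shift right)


Register state trace:
  MOV R0, 812  → R0 = 812
  SHR R0, 3  → R0 = 812 >> 3 = 812 // 2^3 = 101
Final: R0 = 101

101


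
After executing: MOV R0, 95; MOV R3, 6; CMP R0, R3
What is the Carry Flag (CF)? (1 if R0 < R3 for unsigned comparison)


Register state trace:
  MOV R0, 95  → R0 = 95
  MOV R3, 6  → R3 = 6
  CMP R0, R3  → unsigned 95 - 6: no borrow
  95 >= 6, so CF = 0
CF = 0

0


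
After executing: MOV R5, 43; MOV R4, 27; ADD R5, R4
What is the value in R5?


Register state trace:
  MOV R5, 43  → R5 = 43
  MOV R4, 27  → R4 = 27
  ADD R5, R4  → R5 = 43 + 27 = 70
Final: R5 = 70

70


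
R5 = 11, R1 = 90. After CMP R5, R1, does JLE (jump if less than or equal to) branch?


Trace:
  R5 = 11, R1 = 90
  CMP R5, R1  → compares 11 vs 90
  JLE checks: is 11 less than or equal to 90?
  11 < 90, so condition is true
Branch taken: Yes

Yes


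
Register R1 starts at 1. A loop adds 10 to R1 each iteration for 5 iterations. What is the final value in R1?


Starting value: R1 = 1
  Iter 1: R1 = 1 + 10 = 11
  Iter 2: R1 = 11 + 10 = 21
  Iter 3: R1 = 21 + 10 = 31
  Iter 4: R1 = 31 + 10 = 41
  Iter 5: R1 = 41 + 10 = 51
Final: R1 = 51

51


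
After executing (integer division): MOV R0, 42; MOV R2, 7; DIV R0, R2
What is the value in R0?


Register state trace:
  MOV R0, 42  → R0 = 42
  MOV R2, 7  → R2 = 7
  DIV R0, R2  → R0 = 42 // 7 = 6
Final: R0 = 6

6


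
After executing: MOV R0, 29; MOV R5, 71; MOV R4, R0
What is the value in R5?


Register state trace:
  MOV R0, 29  → R0 = 29
  MOV R5, 71  → R5 = 71
  MOV R4, R0  → R4 = 29
Final: R5 = 71

71


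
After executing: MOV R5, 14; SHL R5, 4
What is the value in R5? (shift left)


Register state trace:
  MOV R5, 14  → R5 = 14
  SHL R5, 4  → R5 = 14 << 4 = 14 * 2^4 = 224
Final: R5 = 224

224


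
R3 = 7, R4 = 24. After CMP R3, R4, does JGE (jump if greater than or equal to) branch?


Trace:
  R3 = 7, R4 = 24
  CMP R3, R4  → compares 7 vs 24
  JGE checks: is 7 greater than or equal to 24?
  7 < 24, so condition is false
Branch taken: No

No


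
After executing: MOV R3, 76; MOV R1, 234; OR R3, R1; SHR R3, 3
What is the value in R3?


Register state trace:
  MOV R3, 76  → R3 = 76 (0b01001100)
  MOV R1, 234  → R1 = 234 (0b11101010)
  OR R3, R1  → R3 = 76 OR 234 = 238 (0b11101110)
  SHR R3, 3  → R3 = 238 >> 3 = 29
Final: R3 = 29

29


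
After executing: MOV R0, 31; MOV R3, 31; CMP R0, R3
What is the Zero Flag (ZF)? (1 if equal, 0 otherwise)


Register state trace:
  MOV R0, 31  → R0 = 31
  MOV R3, 31  → R3 = 31
  CMP R0, R3  → computes 31 - 31 = 0
  Result is zero, so values are equal
ZF = 1

1


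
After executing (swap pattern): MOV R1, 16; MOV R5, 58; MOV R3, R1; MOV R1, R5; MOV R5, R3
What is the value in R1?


Register state trace (swap pattern):
  MOV R1, 16  → R1 = 16
  MOV R5, 58  → R5 = 58
  MOV R3, R1  → R3 = 16  (save R1)
  MOV R1, R5  → R1 = 58  (R1 gets R5's value)
  MOV R5, R3  → R5 = 16  (R5 gets saved value)
Final: R1 = 58

58


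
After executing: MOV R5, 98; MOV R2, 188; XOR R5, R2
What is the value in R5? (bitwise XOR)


Register state trace:
  MOV R5, 98  → R5 = 98 (0b01100010)
  MOV R2, 188  → R2 = 188 (0b10111100)
  XOR R5, R2  → R5 = 98 XOR 188 = 222 (0b11011110)
Final: R5 = 222

222


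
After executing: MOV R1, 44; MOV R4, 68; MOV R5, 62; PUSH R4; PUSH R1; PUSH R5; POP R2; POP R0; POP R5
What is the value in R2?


Stack trace (top is rightmost):
  MOV R1, 44  → R1 = 44
  MOV R4, 68  → R4 = 68
  MOV R5, 62  → R5 = 62
  PUSH R4  → stack: [68]
  PUSH R1  → stack: [68, 44]
  PUSH R5  → stack: [68, 44, 62]
  POP R2  → R2 = 62, stack: [68, 44]
  POP R0  → R0 = 44, stack: [68]
  POP R5  → R5 = 68, stack: []
Final: R2 = 62

62


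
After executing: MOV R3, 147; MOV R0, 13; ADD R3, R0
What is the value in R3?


Register state trace:
  MOV R3, 147  → R3 = 147
  MOV R0, 13  → R0 = 13
  ADD R3, R0  → R3 = 147 + 13 = 160
Final: R3 = 160

160


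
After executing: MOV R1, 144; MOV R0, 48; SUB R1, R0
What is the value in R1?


Register state trace:
  MOV R1, 144  → R1 = 144
  MOV R0, 48  → R0 = 48
  SUB R1, R0  → R1 = 144 - 48 = 96
Final: R1 = 96

96


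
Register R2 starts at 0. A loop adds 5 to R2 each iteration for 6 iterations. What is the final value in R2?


Starting value: R2 = 0
  Iter 1: R2 = 0 + 5 = 5
  Iter 2: R2 = 5 + 5 = 10
  Iter 3: R2 = 10 + 5 = 15
  Iter 4: R2 = 15 + 5 = 20
  Iter 5: R2 = 20 + 5 = 25
  Iter 6: R2 = 25 + 5 = 30
Final: R2 = 30

30


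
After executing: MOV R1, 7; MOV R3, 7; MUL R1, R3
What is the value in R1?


Register state trace:
  MOV R1, 7  → R1 = 7
  MOV R3, 7  → R3 = 7
  MUL R1, R3  → R1 = 7 * 7 = 49
Final: R1 = 49

49


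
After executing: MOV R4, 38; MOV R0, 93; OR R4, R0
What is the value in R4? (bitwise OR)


Register state trace:
  MOV R4, 38  → R4 = 38 (0b00100110)
  MOV R0, 93  → R0 = 93 (0b01011101)
  OR R4, R0   → R4 = 38 OR 93 = 127 (0b01111111)
Final: R4 = 127

127


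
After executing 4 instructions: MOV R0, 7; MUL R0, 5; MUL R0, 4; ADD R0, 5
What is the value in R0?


Register state trace:
  MOV R0, 7  → R0 = 7
  MUL R0, 5  → R0 = 7 * 5 = 35
  MUL R0, 4  → R0 = 35 * 4 = 140
  ADD R0, 5  → R0 = 140 + 5 = 145
Final: R0 = 145

145


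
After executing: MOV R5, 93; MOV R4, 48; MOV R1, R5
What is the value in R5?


Register state trace:
  MOV R5, 93  → R5 = 93
  MOV R4, 48  → R4 = 48
  MOV R1, R5  → R1 = 93
Final: R5 = 93

93


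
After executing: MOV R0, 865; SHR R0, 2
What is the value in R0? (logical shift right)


Register state trace:
  MOV R0, 865  → R0 = 865
  SHR R0, 2  → R0 = 865 >> 2 = 865 // 2^2 = 216
Final: R0 = 216

216


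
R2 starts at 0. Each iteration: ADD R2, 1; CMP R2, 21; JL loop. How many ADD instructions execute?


Loop trace (R2 starts at 0, target 21, step 1):
  ADD #1: R2 = 0 + 1 = 1  → 1 < 21, loop
  ADD #2: R2 = 1 + 1 = 2  → 2 < 21, loop
  ADD #3: R2 = 2 + 1 = 3  → 3 < 21, loop
  ADD #4: R2 = 3 + 1 = 4  → 4 < 21, loop
  ADD #5: R2 = 4 + 1 = 5  → 5 < 21, loop
  ADD #6: R2 = 5 + 1 = 6  → 6 < 21, loop
  ADD #7: R2 = 6 + 1 = 7  → 7 < 21, loop
  ADD #8: R2 = 7 + 1 = 8  → 8 < 21, loop
  ADD #9: R2 = 8 + 1 = 9  → 9 < 21, loop
  ADD #10: R2 = 9 + 1 = 10  → 10 < 21, loop
  ADD #11: R2 = 10 + 1 = 11  → 11 < 21, loop
  ADD #12: R2 = 11 + 1 = 12  → 12 < 21, loop
  ADD #13: R2 = 12 + 1 = 13  → 13 < 21, loop
  ADD #14: R2 = 13 + 1 = 14  → 14 < 21, loop
  ADD #15: R2 = 14 + 1 = 15  → 15 < 21, loop
  ADD #16: R2 = 15 + 1 = 16  → 16 < 21, loop
  ADD #17: R2 = 16 + 1 = 17  → 17 < 21, loop
  ADD #18: R2 = 17 + 1 = 18  → 18 < 21, loop
  ADD #19: R2 = 18 + 1 = 19  → 19 < 21, loop
  ADD #20: R2 = 19 + 1 = 20  → 20 < 21, loop
  ADD #21: R2 = 20 + 1 = 21  → 21 >= 21, exit
Total ADD instructions: 21

21


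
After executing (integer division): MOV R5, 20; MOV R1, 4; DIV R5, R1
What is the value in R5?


Register state trace:
  MOV R5, 20  → R5 = 20
  MOV R1, 4  → R1 = 4
  DIV R5, R1  → R5 = 20 // 4 = 5
Final: R5 = 5

5


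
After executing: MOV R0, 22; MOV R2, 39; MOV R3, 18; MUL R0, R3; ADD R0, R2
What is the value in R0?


Register state trace:
  MOV R0, 22  → R0 = 22
  MOV R2, 39  → R2 = 39
  MOV R3, 18  → R3 = 18
  MUL R0, R3  → R0 = 22 * 18 = 396
  ADD R0, R2  → R0 = 396 + 39 = 435
Final: R0 = 435

435


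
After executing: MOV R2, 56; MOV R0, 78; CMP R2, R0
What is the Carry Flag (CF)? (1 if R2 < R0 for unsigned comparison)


Register state trace:
  MOV R2, 56  → R2 = 56
  MOV R0, 78  → R0 = 78
  CMP R2, R0  → unsigned 56 - 78: borrow occurs
  56 < 78, so CF = 1
CF = 1

1


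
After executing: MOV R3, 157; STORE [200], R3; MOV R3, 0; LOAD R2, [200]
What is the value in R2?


Register and memory trace:
  MOV R3, 157  → R3 = 157
  STORE [200], R3  → mem[200] = 157
  MOV R3, 0  → R3 = 0
  LOAD R2, [200]  → R2 = mem[200] = 157
Final: R2 = 157

157


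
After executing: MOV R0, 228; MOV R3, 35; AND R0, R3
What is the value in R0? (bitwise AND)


Register state trace:
  MOV R0, 228  → R0 = 228 (0b11100100)
  MOV R3, 35  → R3 = 35 (0b00100011)
  AND R0, R3  → R0 = 228 AND 35 = 32 (0b00100000)
Final: R0 = 32

32


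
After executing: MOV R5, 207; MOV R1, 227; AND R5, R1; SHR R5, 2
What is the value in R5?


Register state trace:
  MOV R5, 207  → R5 = 207 (0b11001111)
  MOV R1, 227  → R1 = 227 (0b11100011)
  AND R5, R1  → R5 = 207 AND 227 = 195 (0b11000011)
  SHR R5, 2  → R5 = 195 >> 2 = 48
Final: R5 = 48

48


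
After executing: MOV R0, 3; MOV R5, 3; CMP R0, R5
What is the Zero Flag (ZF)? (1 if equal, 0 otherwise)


Register state trace:
  MOV R0, 3  → R0 = 3
  MOV R5, 3  → R5 = 3
  CMP R0, R5  → computes 3 - 3 = 0
  Result is zero, so values are equal
ZF = 1

1


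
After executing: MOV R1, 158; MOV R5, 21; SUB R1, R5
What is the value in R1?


Register state trace:
  MOV R1, 158  → R1 = 158
  MOV R5, 21  → R5 = 21
  SUB R1, R5  → R1 = 158 - 21 = 137
Final: R1 = 137

137


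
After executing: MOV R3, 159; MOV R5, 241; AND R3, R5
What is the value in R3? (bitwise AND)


Register state trace:
  MOV R3, 159  → R3 = 159 (0b10011111)
  MOV R5, 241  → R5 = 241 (0b11110001)
  AND R3, R5  → R3 = 159 AND 241 = 145 (0b10010001)
Final: R3 = 145

145


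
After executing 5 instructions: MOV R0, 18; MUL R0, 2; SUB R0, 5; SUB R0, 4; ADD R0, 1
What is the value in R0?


Register state trace:
  MOV R0, 18  → R0 = 18
  MUL R0, 2  → R0 = 18 * 2 = 36
  SUB R0, 5  → R0 = 36 - 5 = 31
  SUB R0, 4  → R0 = 31 - 4 = 27
  ADD R0, 1  → R0 = 27 + 1 = 28
Final: R0 = 28

28


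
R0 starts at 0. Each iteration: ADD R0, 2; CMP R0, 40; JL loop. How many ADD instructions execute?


Loop trace (R0 starts at 0, target 40, step 2):
  ADD #1: R0 = 0 + 2 = 2  → 2 < 40, loop
  ADD #2: R0 = 2 + 2 = 4  → 4 < 40, loop
  ADD #3: R0 = 4 + 2 = 6  → 6 < 40, loop
  ADD #4: R0 = 6 + 2 = 8  → 8 < 40, loop
  ADD #5: R0 = 8 + 2 = 10  → 10 < 40, loop
  ADD #6: R0 = 10 + 2 = 12  → 12 < 40, loop
  ADD #7: R0 = 12 + 2 = 14  → 14 < 40, loop
  ADD #8: R0 = 14 + 2 = 16  → 16 < 40, loop
  ADD #9: R0 = 16 + 2 = 18  → 18 < 40, loop
  ADD #10: R0 = 18 + 2 = 20  → 20 < 40, loop
  ADD #11: R0 = 20 + 2 = 22  → 22 < 40, loop
  ADD #12: R0 = 22 + 2 = 24  → 24 < 40, loop
  ADD #13: R0 = 24 + 2 = 26  → 26 < 40, loop
  ADD #14: R0 = 26 + 2 = 28  → 28 < 40, loop
  ADD #15: R0 = 28 + 2 = 30  → 30 < 40, loop
  ADD #16: R0 = 30 + 2 = 32  → 32 < 40, loop
  ADD #17: R0 = 32 + 2 = 34  → 34 < 40, loop
  ADD #18: R0 = 34 + 2 = 36  → 36 < 40, loop
  ADD #19: R0 = 36 + 2 = 38  → 38 < 40, loop
  ADD #20: R0 = 38 + 2 = 40  → 40 >= 40, exit
Total ADD instructions: 20

20


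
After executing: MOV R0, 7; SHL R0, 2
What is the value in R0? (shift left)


Register state trace:
  MOV R0, 7  → R0 = 7
  SHL R0, 2  → R0 = 7 << 2 = 7 * 2^2 = 28
Final: R0 = 28

28


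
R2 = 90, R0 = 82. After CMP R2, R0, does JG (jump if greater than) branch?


Trace:
  R2 = 90, R0 = 82
  CMP R2, R0  → compares 90 vs 82
  JG checks: is 90 greater than 82?
  90 > 82, so condition is true
Branch taken: Yes

Yes


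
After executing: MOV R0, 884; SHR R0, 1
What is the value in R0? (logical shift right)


Register state trace:
  MOV R0, 884  → R0 = 884
  SHR R0, 1  → R0 = 884 >> 1 = 884 // 2^1 = 442
Final: R0 = 442

442


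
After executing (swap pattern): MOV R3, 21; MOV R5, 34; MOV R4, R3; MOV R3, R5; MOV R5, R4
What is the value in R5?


Register state trace (swap pattern):
  MOV R3, 21  → R3 = 21
  MOV R5, 34  → R5 = 34
  MOV R4, R3  → R4 = 21  (save R3)
  MOV R3, R5  → R3 = 34  (R3 gets R5's value)
  MOV R5, R4  → R5 = 21  (R5 gets saved value)
Final: R5 = 21

21


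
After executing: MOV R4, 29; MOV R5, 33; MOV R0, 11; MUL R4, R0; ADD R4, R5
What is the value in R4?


Register state trace:
  MOV R4, 29  → R4 = 29
  MOV R5, 33  → R5 = 33
  MOV R0, 11  → R0 = 11
  MUL R4, R0  → R4 = 29 * 11 = 319
  ADD R4, R5  → R4 = 319 + 33 = 352
Final: R4 = 352

352


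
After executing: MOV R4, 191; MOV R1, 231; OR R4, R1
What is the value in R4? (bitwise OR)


Register state trace:
  MOV R4, 191  → R4 = 191 (0b10111111)
  MOV R1, 231  → R1 = 231 (0b11100111)
  OR R4, R1   → R4 = 191 OR 231 = 255 (0b11111111)
Final: R4 = 255

255


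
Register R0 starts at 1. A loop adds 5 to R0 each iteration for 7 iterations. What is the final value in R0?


Starting value: R0 = 1
  Iter 1: R0 = 1 + 5 = 6
  Iter 2: R0 = 6 + 5 = 11
  Iter 3: R0 = 11 + 5 = 16
  Iter 4: R0 = 16 + 5 = 21
  Iter 5: R0 = 21 + 5 = 26
  Iter 6: R0 = 26 + 5 = 31
  Iter 7: R0 = 31 + 5 = 36
Final: R0 = 36

36


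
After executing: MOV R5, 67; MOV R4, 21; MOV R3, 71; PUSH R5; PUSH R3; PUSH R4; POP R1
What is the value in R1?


Stack trace (top is rightmost):
  MOV R5, 67  → R5 = 67
  MOV R4, 21  → R4 = 21
  MOV R3, 71  → R3 = 71
  PUSH R5  → stack: [67]
  PUSH R3  → stack: [67, 71]
  PUSH R4  → stack: [67, 71, 21]
  POP R1  → R1 = 21, stack: [67, 71]
Final: R1 = 21

21


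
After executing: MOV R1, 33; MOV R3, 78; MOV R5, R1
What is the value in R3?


Register state trace:
  MOV R1, 33  → R1 = 33
  MOV R3, 78  → R3 = 78
  MOV R5, R1  → R5 = 33
Final: R3 = 78

78


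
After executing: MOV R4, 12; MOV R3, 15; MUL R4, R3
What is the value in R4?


Register state trace:
  MOV R4, 12  → R4 = 12
  MOV R3, 15  → R3 = 15
  MUL R4, R3  → R4 = 12 * 15 = 180
Final: R4 = 180

180


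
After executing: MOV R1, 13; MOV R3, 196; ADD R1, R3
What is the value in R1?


Register state trace:
  MOV R1, 13  → R1 = 13
  MOV R3, 196  → R3 = 196
  ADD R1, R3  → R1 = 13 + 196 = 209
Final: R1 = 209

209


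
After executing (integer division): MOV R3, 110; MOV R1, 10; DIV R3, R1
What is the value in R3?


Register state trace:
  MOV R3, 110  → R3 = 110
  MOV R1, 10  → R1 = 10
  DIV R3, R1  → R3 = 110 // 10 = 11
Final: R3 = 11

11


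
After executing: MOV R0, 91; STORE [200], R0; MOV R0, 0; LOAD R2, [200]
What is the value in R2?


Register and memory trace:
  MOV R0, 91  → R0 = 91
  STORE [200], R0  → mem[200] = 91
  MOV R0, 0  → R0 = 0
  LOAD R2, [200]  → R2 = mem[200] = 91
Final: R2 = 91

91


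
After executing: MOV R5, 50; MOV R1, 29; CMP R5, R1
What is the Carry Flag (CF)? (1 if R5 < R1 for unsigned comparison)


Register state trace:
  MOV R5, 50  → R5 = 50
  MOV R1, 29  → R1 = 29
  CMP R5, R1  → unsigned 50 - 29: no borrow
  50 >= 29, so CF = 0
CF = 0

0


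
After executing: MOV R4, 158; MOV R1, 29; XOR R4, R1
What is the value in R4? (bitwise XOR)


Register state trace:
  MOV R4, 158  → R4 = 158 (0b10011110)
  MOV R1, 29  → R1 = 29 (0b00011101)
  XOR R4, R1  → R4 = 158 XOR 29 = 131 (0b10000011)
Final: R4 = 131

131


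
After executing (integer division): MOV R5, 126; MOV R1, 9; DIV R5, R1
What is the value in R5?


Register state trace:
  MOV R5, 126  → R5 = 126
  MOV R1, 9  → R1 = 9
  DIV R5, R1  → R5 = 126 // 9 = 14
Final: R5 = 14

14


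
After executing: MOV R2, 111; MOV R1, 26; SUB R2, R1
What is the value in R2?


Register state trace:
  MOV R2, 111  → R2 = 111
  MOV R1, 26  → R1 = 26
  SUB R2, R1  → R2 = 111 - 26 = 85
Final: R2 = 85

85


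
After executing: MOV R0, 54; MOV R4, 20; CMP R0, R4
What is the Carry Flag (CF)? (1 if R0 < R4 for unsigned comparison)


Register state trace:
  MOV R0, 54  → R0 = 54
  MOV R4, 20  → R4 = 20
  CMP R0, R4  → unsigned 54 - 20: no borrow
  54 >= 20, so CF = 0
CF = 0

0


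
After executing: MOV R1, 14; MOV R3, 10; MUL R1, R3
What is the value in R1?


Register state trace:
  MOV R1, 14  → R1 = 14
  MOV R3, 10  → R3 = 10
  MUL R1, R3  → R1 = 14 * 10 = 140
Final: R1 = 140

140


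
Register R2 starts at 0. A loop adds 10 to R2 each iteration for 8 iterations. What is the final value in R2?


Starting value: R2 = 0
  Iter 1: R2 = 0 + 10 = 10
  Iter 2: R2 = 10 + 10 = 20
  Iter 3: R2 = 20 + 10 = 30
  Iter 4: R2 = 30 + 10 = 40
  Iter 5: R2 = 40 + 10 = 50
  Iter 6: R2 = 50 + 10 = 60
  Iter 7: R2 = 60 + 10 = 70
  Iter 8: R2 = 70 + 10 = 80
Final: R2 = 80

80


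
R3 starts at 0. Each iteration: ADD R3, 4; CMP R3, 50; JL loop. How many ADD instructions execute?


Loop trace (R3 starts at 0, target 50, step 4):
  ADD #1: R3 = 0 + 4 = 4  → 4 < 50, loop
  ADD #2: R3 = 4 + 4 = 8  → 8 < 50, loop
  ADD #3: R3 = 8 + 4 = 12  → 12 < 50, loop
  ADD #4: R3 = 12 + 4 = 16  → 16 < 50, loop
  ADD #5: R3 = 16 + 4 = 20  → 20 < 50, loop
  ADD #6: R3 = 20 + 4 = 24  → 24 < 50, loop
  ADD #7: R3 = 24 + 4 = 28  → 28 < 50, loop
  ADD #8: R3 = 28 + 4 = 32  → 32 < 50, loop
  ADD #9: R3 = 32 + 4 = 36  → 36 < 50, loop
  ADD #10: R3 = 36 + 4 = 40  → 40 < 50, loop
  ADD #11: R3 = 40 + 4 = 44  → 44 < 50, loop
  ADD #12: R3 = 44 + 4 = 48  → 48 < 50, loop
  ADD #13: R3 = 48 + 4 = 52  → 52 >= 50, exit
Total ADD instructions: 13

13


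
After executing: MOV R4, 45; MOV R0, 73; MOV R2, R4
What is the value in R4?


Register state trace:
  MOV R4, 45  → R4 = 45
  MOV R0, 73  → R0 = 73
  MOV R2, R4  → R2 = 45
Final: R4 = 45

45


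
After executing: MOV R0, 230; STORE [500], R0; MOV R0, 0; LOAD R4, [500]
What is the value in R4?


Register and memory trace:
  MOV R0, 230  → R0 = 230
  STORE [500], R0  → mem[500] = 230
  MOV R0, 0  → R0 = 0
  LOAD R4, [500]  → R4 = mem[500] = 230
Final: R4 = 230

230


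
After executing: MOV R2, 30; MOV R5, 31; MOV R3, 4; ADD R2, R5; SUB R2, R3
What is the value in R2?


Register state trace:
  MOV R2, 30  → R2 = 30
  MOV R5, 31  → R5 = 31
  MOV R3, 4  → R3 = 4
  ADD R2, R5  → R2 = 30 + 31 = 61
  SUB R2, R3  → R2 = 61 - 4 = 57
Final: R2 = 57

57


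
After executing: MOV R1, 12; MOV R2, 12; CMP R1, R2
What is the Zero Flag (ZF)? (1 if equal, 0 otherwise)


Register state trace:
  MOV R1, 12  → R1 = 12
  MOV R2, 12  → R2 = 12
  CMP R1, R2  → computes 12 - 12 = 0
  Result is zero, so values are equal
ZF = 1

1


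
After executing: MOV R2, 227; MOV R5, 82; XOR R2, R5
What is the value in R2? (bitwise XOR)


Register state trace:
  MOV R2, 227  → R2 = 227 (0b11100011)
  MOV R5, 82  → R5 = 82 (0b01010010)
  XOR R2, R5  → R2 = 227 XOR 82 = 177 (0b10110001)
Final: R2 = 177

177


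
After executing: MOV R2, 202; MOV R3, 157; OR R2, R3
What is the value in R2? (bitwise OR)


Register state trace:
  MOV R2, 202  → R2 = 202 (0b11001010)
  MOV R3, 157  → R3 = 157 (0b10011101)
  OR R2, R3   → R2 = 202 OR 157 = 223 (0b11011111)
Final: R2 = 223

223


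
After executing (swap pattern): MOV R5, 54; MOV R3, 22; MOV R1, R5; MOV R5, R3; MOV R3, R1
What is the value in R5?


Register state trace (swap pattern):
  MOV R5, 54  → R5 = 54
  MOV R3, 22  → R3 = 22
  MOV R1, R5  → R1 = 54  (save R5)
  MOV R5, R3  → R5 = 22  (R5 gets R3's value)
  MOV R3, R1  → R3 = 54  (R3 gets saved value)
Final: R5 = 22

22


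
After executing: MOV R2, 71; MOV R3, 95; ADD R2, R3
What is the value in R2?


Register state trace:
  MOV R2, 71  → R2 = 71
  MOV R3, 95  → R3 = 95
  ADD R2, R3  → R2 = 71 + 95 = 166
Final: R2 = 166

166


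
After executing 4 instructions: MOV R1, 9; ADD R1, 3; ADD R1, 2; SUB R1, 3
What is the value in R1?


Register state trace:
  MOV R1, 9  → R1 = 9
  ADD R1, 3  → R1 = 9 + 3 = 12
  ADD R1, 2  → R1 = 12 + 2 = 14
  SUB R1, 3  → R1 = 14 - 3 = 11
Final: R1 = 11

11


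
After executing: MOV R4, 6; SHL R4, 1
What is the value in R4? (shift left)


Register state trace:
  MOV R4, 6  → R4 = 6
  SHL R4, 1  → R4 = 6 << 1 = 6 * 2^1 = 12
Final: R4 = 12

12


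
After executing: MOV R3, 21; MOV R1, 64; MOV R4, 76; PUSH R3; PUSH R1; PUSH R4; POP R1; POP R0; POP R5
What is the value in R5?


Stack trace (top is rightmost):
  MOV R3, 21  → R3 = 21
  MOV R1, 64  → R1 = 64
  MOV R4, 76  → R4 = 76
  PUSH R3  → stack: [21]
  PUSH R1  → stack: [21, 64]
  PUSH R4  → stack: [21, 64, 76]
  POP R1  → R1 = 76, stack: [21, 64]
  POP R0  → R0 = 64, stack: [21]
  POP R5  → R5 = 21, stack: []
Final: R5 = 21

21


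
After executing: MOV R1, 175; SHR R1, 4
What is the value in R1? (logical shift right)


Register state trace:
  MOV R1, 175  → R1 = 175
  SHR R1, 4  → R1 = 175 >> 4 = 175 // 2^4 = 10
Final: R1 = 10

10


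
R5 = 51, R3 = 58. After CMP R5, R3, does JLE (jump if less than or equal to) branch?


Trace:
  R5 = 51, R3 = 58
  CMP R5, R3  → compares 51 vs 58
  JLE checks: is 51 less than or equal to 58?
  51 < 58, so condition is true
Branch taken: Yes

Yes


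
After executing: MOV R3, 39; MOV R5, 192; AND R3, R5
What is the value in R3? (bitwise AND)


Register state trace:
  MOV R3, 39  → R3 = 39 (0b00100111)
  MOV R5, 192  → R5 = 192 (0b11000000)
  AND R3, R5  → R3 = 39 AND 192 = 0 (0b00000000)
Final: R3 = 0

0


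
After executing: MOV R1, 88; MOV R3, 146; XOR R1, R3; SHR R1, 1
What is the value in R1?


Register state trace:
  MOV R1, 88  → R1 = 88 (0b01011000)
  MOV R3, 146  → R3 = 146 (0b10010010)
  XOR R1, R3  → R1 = 88 XOR 146 = 202 (0b11001010)
  SHR R1, 1  → R1 = 202 >> 1 = 101
Final: R1 = 101

101


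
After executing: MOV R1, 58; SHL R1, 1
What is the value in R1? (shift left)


Register state trace:
  MOV R1, 58  → R1 = 58
  SHL R1, 1  → R1 = 58 << 1 = 58 * 2^1 = 116
Final: R1 = 116

116


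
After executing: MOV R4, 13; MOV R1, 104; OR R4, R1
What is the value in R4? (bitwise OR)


Register state trace:
  MOV R4, 13  → R4 = 13 (0b00001101)
  MOV R1, 104  → R1 = 104 (0b01101000)
  OR R4, R1   → R4 = 13 OR 104 = 109 (0b01101101)
Final: R4 = 109

109


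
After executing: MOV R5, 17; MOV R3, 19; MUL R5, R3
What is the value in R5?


Register state trace:
  MOV R5, 17  → R5 = 17
  MOV R3, 19  → R3 = 19
  MUL R5, R3  → R5 = 17 * 19 = 323
Final: R5 = 323

323


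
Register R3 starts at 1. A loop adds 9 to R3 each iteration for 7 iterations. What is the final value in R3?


Starting value: R3 = 1
  Iter 1: R3 = 1 + 9 = 10
  Iter 2: R3 = 10 + 9 = 19
  Iter 3: R3 = 19 + 9 = 28
  Iter 4: R3 = 28 + 9 = 37
  Iter 5: R3 = 37 + 9 = 46
  Iter 6: R3 = 46 + 9 = 55
  Iter 7: R3 = 55 + 9 = 64
Final: R3 = 64

64


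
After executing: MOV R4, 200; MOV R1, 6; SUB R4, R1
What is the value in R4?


Register state trace:
  MOV R4, 200  → R4 = 200
  MOV R1, 6  → R1 = 6
  SUB R4, R1  → R4 = 200 - 6 = 194
Final: R4 = 194

194


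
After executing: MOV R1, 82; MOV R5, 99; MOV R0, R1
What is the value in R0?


Register state trace:
  MOV R1, 82  → R1 = 82
  MOV R5, 99  → R5 = 99
  MOV R0, R1  → R0 = 82
Final: R0 = 82

82


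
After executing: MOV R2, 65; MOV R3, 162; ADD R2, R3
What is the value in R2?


Register state trace:
  MOV R2, 65  → R2 = 65
  MOV R3, 162  → R3 = 162
  ADD R2, R3  → R2 = 65 + 162 = 227
Final: R2 = 227

227


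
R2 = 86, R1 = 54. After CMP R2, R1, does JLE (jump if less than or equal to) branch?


Trace:
  R2 = 86, R1 = 54
  CMP R2, R1  → compares 86 vs 54
  JLE checks: is 86 less than or equal to 54?
  86 > 54, so condition is false
Branch taken: No

No


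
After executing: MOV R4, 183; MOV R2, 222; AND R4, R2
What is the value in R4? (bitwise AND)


Register state trace:
  MOV R4, 183  → R4 = 183 (0b10110111)
  MOV R2, 222  → R2 = 222 (0b11011110)
  AND R4, R2  → R4 = 183 AND 222 = 150 (0b10010110)
Final: R4 = 150

150


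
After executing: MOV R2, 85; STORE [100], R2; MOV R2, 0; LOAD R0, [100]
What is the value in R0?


Register and memory trace:
  MOV R2, 85  → R2 = 85
  STORE [100], R2  → mem[100] = 85
  MOV R2, 0  → R2 = 0
  LOAD R0, [100]  → R0 = mem[100] = 85
Final: R0 = 85

85


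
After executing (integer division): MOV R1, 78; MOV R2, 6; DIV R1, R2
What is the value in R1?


Register state trace:
  MOV R1, 78  → R1 = 78
  MOV R2, 6  → R2 = 6
  DIV R1, R2  → R1 = 78 // 6 = 13
Final: R1 = 13

13


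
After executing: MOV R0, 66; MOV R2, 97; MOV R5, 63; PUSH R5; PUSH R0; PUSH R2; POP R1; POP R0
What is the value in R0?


Stack trace (top is rightmost):
  MOV R0, 66  → R0 = 66
  MOV R2, 97  → R2 = 97
  MOV R5, 63  → R5 = 63
  PUSH R5  → stack: [63]
  PUSH R0  → stack: [63, 66]
  PUSH R2  → stack: [63, 66, 97]
  POP R1  → R1 = 97, stack: [63, 66]
  POP R0  → R0 = 66, stack: [63]
Final: R0 = 66

66


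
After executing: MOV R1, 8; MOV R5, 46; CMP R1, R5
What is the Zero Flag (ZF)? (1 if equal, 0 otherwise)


Register state trace:
  MOV R1, 8  → R1 = 8
  MOV R5, 46  → R5 = 46
  CMP R1, R5  → computes 8 - 46 = -38
  Result is nonzero, so values are not equal
ZF = 0

0


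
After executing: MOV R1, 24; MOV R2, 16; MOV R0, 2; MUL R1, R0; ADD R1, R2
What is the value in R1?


Register state trace:
  MOV R1, 24  → R1 = 24
  MOV R2, 16  → R2 = 16
  MOV R0, 2  → R0 = 2
  MUL R1, R0  → R1 = 24 * 2 = 48
  ADD R1, R2  → R1 = 48 + 16 = 64
Final: R1 = 64

64


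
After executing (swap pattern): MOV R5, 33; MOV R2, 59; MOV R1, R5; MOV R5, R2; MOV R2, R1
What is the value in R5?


Register state trace (swap pattern):
  MOV R5, 33  → R5 = 33
  MOV R2, 59  → R2 = 59
  MOV R1, R5  → R1 = 33  (save R5)
  MOV R5, R2  → R5 = 59  (R5 gets R2's value)
  MOV R2, R1  → R2 = 33  (R2 gets saved value)
Final: R5 = 59

59


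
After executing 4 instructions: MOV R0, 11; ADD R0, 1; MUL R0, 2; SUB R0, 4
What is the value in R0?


Register state trace:
  MOV R0, 11  → R0 = 11
  ADD R0, 1  → R0 = 11 + 1 = 12
  MUL R0, 2  → R0 = 12 * 2 = 24
  SUB R0, 4  → R0 = 24 - 4 = 20
Final: R0 = 20

20


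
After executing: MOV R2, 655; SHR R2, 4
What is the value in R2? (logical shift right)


Register state trace:
  MOV R2, 655  → R2 = 655
  SHR R2, 4  → R2 = 655 >> 4 = 655 // 2^4 = 40
Final: R2 = 40

40


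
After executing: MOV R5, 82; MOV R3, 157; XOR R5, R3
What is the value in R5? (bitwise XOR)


Register state trace:
  MOV R5, 82  → R5 = 82 (0b01010010)
  MOV R3, 157  → R3 = 157 (0b10011101)
  XOR R5, R3  → R5 = 82 XOR 157 = 207 (0b11001111)
Final: R5 = 207

207


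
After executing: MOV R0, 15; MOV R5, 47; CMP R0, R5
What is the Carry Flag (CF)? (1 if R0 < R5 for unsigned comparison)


Register state trace:
  MOV R0, 15  → R0 = 15
  MOV R5, 47  → R5 = 47
  CMP R0, R5  → unsigned 15 - 47: borrow occurs
  15 < 47, so CF = 1
CF = 1

1


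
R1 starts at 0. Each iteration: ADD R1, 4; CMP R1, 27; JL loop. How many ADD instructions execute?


Loop trace (R1 starts at 0, target 27, step 4):
  ADD #1: R1 = 0 + 4 = 4  → 4 < 27, loop
  ADD #2: R1 = 4 + 4 = 8  → 8 < 27, loop
  ADD #3: R1 = 8 + 4 = 12  → 12 < 27, loop
  ADD #4: R1 = 12 + 4 = 16  → 16 < 27, loop
  ADD #5: R1 = 16 + 4 = 20  → 20 < 27, loop
  ADD #6: R1 = 20 + 4 = 24  → 24 < 27, loop
  ADD #7: R1 = 24 + 4 = 28  → 28 >= 27, exit
Total ADD instructions: 7

7


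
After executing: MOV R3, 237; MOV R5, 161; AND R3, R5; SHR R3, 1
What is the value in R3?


Register state trace:
  MOV R3, 237  → R3 = 237 (0b11101101)
  MOV R5, 161  → R5 = 161 (0b10100001)
  AND R3, R5  → R3 = 237 AND 161 = 161 (0b10100001)
  SHR R3, 1  → R3 = 161 >> 1 = 80
Final: R3 = 80

80


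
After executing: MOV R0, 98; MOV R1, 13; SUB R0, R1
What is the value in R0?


Register state trace:
  MOV R0, 98  → R0 = 98
  MOV R1, 13  → R1 = 13
  SUB R0, R1  → R0 = 98 - 13 = 85
Final: R0 = 85

85


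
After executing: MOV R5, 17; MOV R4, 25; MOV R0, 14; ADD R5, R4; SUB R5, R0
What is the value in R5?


Register state trace:
  MOV R5, 17  → R5 = 17
  MOV R4, 25  → R4 = 25
  MOV R0, 14  → R0 = 14
  ADD R5, R4  → R5 = 17 + 25 = 42
  SUB R5, R0  → R5 = 42 - 14 = 28
Final: R5 = 28

28


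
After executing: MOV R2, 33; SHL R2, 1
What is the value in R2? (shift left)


Register state trace:
  MOV R2, 33  → R2 = 33
  SHL R2, 1  → R2 = 33 << 1 = 33 * 2^1 = 66
Final: R2 = 66

66


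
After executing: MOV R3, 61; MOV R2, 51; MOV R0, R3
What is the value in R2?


Register state trace:
  MOV R3, 61  → R3 = 61
  MOV R2, 51  → R2 = 51
  MOV R0, R3  → R0 = 61
Final: R2 = 51

51


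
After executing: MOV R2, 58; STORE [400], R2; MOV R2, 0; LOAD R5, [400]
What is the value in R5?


Register and memory trace:
  MOV R2, 58  → R2 = 58
  STORE [400], R2  → mem[400] = 58
  MOV R2, 0  → R2 = 0
  LOAD R5, [400]  → R5 = mem[400] = 58
Final: R5 = 58

58


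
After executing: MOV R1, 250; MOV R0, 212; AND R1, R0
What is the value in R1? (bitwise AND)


Register state trace:
  MOV R1, 250  → R1 = 250 (0b11111010)
  MOV R0, 212  → R0 = 212 (0b11010100)
  AND R1, R0  → R1 = 250 AND 212 = 208 (0b11010000)
Final: R1 = 208

208


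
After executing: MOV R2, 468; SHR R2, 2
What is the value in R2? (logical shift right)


Register state trace:
  MOV R2, 468  → R2 = 468
  SHR R2, 2  → R2 = 468 >> 2 = 468 // 2^2 = 117
Final: R2 = 117

117


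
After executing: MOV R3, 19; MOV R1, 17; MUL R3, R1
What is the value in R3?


Register state trace:
  MOV R3, 19  → R3 = 19
  MOV R1, 17  → R1 = 17
  MUL R3, R1  → R3 = 19 * 17 = 323
Final: R3 = 323

323


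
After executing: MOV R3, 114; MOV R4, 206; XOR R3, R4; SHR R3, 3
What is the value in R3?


Register state trace:
  MOV R3, 114  → R3 = 114 (0b01110010)
  MOV R4, 206  → R4 = 206 (0b11001110)
  XOR R3, R4  → R3 = 114 XOR 206 = 188 (0b10111100)
  SHR R3, 3  → R3 = 188 >> 3 = 23
Final: R3 = 23

23


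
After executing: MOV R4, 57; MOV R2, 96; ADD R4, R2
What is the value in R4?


Register state trace:
  MOV R4, 57  → R4 = 57
  MOV R2, 96  → R2 = 96
  ADD R4, R2  → R4 = 57 + 96 = 153
Final: R4 = 153

153


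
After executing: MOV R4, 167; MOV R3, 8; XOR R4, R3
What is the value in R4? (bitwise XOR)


Register state trace:
  MOV R4, 167  → R4 = 167 (0b10100111)
  MOV R3, 8  → R3 = 8 (0b00001000)
  XOR R4, R3  → R4 = 167 XOR 8 = 175 (0b10101111)
Final: R4 = 175

175


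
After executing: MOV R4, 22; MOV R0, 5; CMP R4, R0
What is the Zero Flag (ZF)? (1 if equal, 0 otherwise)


Register state trace:
  MOV R4, 22  → R4 = 22
  MOV R0, 5  → R0 = 5
  CMP R4, R0  → computes 22 - 5 = 17
  Result is nonzero, so values are not equal
ZF = 0

0


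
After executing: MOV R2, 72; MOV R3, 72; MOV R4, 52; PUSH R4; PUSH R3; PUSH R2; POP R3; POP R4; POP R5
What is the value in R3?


Stack trace (top is rightmost):
  MOV R2, 72  → R2 = 72
  MOV R3, 72  → R3 = 72
  MOV R4, 52  → R4 = 52
  PUSH R4  → stack: [52]
  PUSH R3  → stack: [52, 72]
  PUSH R2  → stack: [52, 72, 72]
  POP R3  → R3 = 72, stack: [52, 72]
  POP R4  → R4 = 72, stack: [52]
  POP R5  → R5 = 52, stack: []
Final: R3 = 72

72


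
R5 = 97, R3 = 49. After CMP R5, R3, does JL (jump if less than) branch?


Trace:
  R5 = 97, R3 = 49
  CMP R5, R3  → compares 97 vs 49
  JL checks: is 97 less than 49?
  97 > 49, so condition is false
Branch taken: No

No


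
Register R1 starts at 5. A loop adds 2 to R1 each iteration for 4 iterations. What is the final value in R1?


Starting value: R1 = 5
  Iter 1: R1 = 5 + 2 = 7
  Iter 2: R1 = 7 + 2 = 9
  Iter 3: R1 = 9 + 2 = 11
  Iter 4: R1 = 11 + 2 = 13
Final: R1 = 13

13


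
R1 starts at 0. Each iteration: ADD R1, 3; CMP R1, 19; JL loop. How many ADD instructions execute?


Loop trace (R1 starts at 0, target 19, step 3):
  ADD #1: R1 = 0 + 3 = 3  → 3 < 19, loop
  ADD #2: R1 = 3 + 3 = 6  → 6 < 19, loop
  ADD #3: R1 = 6 + 3 = 9  → 9 < 19, loop
  ADD #4: R1 = 9 + 3 = 12  → 12 < 19, loop
  ADD #5: R1 = 12 + 3 = 15  → 15 < 19, loop
  ADD #6: R1 = 15 + 3 = 18  → 18 < 19, loop
  ADD #7: R1 = 18 + 3 = 21  → 21 >= 19, exit
Total ADD instructions: 7

7


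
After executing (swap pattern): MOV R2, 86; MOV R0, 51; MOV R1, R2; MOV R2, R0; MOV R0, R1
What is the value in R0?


Register state trace (swap pattern):
  MOV R2, 86  → R2 = 86
  MOV R0, 51  → R0 = 51
  MOV R1, R2  → R1 = 86  (save R2)
  MOV R2, R0  → R2 = 51  (R2 gets R0's value)
  MOV R0, R1  → R0 = 86  (R0 gets saved value)
Final: R0 = 86

86


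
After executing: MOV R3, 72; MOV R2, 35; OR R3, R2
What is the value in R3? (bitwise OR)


Register state trace:
  MOV R3, 72  → R3 = 72 (0b01001000)
  MOV R2, 35  → R2 = 35 (0b00100011)
  OR R3, R2   → R3 = 72 OR 35 = 107 (0b01101011)
Final: R3 = 107

107


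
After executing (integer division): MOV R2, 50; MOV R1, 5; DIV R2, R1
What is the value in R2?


Register state trace:
  MOV R2, 50  → R2 = 50
  MOV R1, 5  → R1 = 5
  DIV R2, R1  → R2 = 50 // 5 = 10
Final: R2 = 10

10


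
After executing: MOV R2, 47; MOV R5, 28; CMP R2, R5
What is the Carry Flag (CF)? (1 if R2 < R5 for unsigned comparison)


Register state trace:
  MOV R2, 47  → R2 = 47
  MOV R5, 28  → R5 = 28
  CMP R2, R5  → unsigned 47 - 28: no borrow
  47 >= 28, so CF = 0
CF = 0

0


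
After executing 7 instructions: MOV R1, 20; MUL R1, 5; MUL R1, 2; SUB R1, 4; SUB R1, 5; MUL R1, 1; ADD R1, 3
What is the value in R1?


Register state trace:
  MOV R1, 20  → R1 = 20
  MUL R1, 5  → R1 = 20 * 5 = 100
  MUL R1, 2  → R1 = 100 * 2 = 200
  SUB R1, 4  → R1 = 200 - 4 = 196
  SUB R1, 5  → R1 = 196 - 5 = 191
  MUL R1, 1  → R1 = 191 * 1 = 191
  ADD R1, 3  → R1 = 191 + 3 = 194
Final: R1 = 194

194


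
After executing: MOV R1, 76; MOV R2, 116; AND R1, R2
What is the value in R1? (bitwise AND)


Register state trace:
  MOV R1, 76  → R1 = 76 (0b01001100)
  MOV R2, 116  → R2 = 116 (0b01110100)
  AND R1, R2  → R1 = 76 AND 116 = 68 (0b01000100)
Final: R1 = 68

68


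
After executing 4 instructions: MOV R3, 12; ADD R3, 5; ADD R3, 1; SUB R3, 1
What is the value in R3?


Register state trace:
  MOV R3, 12  → R3 = 12
  ADD R3, 5  → R3 = 12 + 5 = 17
  ADD R3, 1  → R3 = 17 + 1 = 18
  SUB R3, 1  → R3 = 18 - 1 = 17
Final: R3 = 17

17


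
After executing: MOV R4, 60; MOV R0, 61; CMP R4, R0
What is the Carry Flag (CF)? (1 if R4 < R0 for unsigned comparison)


Register state trace:
  MOV R4, 60  → R4 = 60
  MOV R0, 61  → R0 = 61
  CMP R4, R0  → unsigned 60 - 61: borrow occurs
  60 < 61, so CF = 1
CF = 1

1


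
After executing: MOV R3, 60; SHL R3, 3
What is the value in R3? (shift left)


Register state trace:
  MOV R3, 60  → R3 = 60
  SHL R3, 3  → R3 = 60 << 3 = 60 * 2^3 = 480
Final: R3 = 480

480


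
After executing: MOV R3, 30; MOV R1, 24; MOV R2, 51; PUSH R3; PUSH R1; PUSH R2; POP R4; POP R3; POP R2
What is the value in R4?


Stack trace (top is rightmost):
  MOV R3, 30  → R3 = 30
  MOV R1, 24  → R1 = 24
  MOV R2, 51  → R2 = 51
  PUSH R3  → stack: [30]
  PUSH R1  → stack: [30, 24]
  PUSH R2  → stack: [30, 24, 51]
  POP R4  → R4 = 51, stack: [30, 24]
  POP R3  → R3 = 24, stack: [30]
  POP R2  → R2 = 30, stack: []
Final: R4 = 51

51


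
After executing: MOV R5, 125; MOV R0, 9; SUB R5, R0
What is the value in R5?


Register state trace:
  MOV R5, 125  → R5 = 125
  MOV R0, 9  → R0 = 9
  SUB R5, R0  → R5 = 125 - 9 = 116
Final: R5 = 116

116


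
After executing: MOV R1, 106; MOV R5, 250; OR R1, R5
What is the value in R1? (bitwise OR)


Register state trace:
  MOV R1, 106  → R1 = 106 (0b01101010)
  MOV R5, 250  → R5 = 250 (0b11111010)
  OR R1, R5   → R1 = 106 OR 250 = 250 (0b11111010)
Final: R1 = 250

250


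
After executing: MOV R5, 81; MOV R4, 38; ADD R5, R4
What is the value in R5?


Register state trace:
  MOV R5, 81  → R5 = 81
  MOV R4, 38  → R4 = 38
  ADD R5, R4  → R5 = 81 + 38 = 119
Final: R5 = 119

119


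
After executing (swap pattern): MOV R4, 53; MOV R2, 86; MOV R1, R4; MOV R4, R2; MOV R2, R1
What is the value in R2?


Register state trace (swap pattern):
  MOV R4, 53  → R4 = 53
  MOV R2, 86  → R2 = 86
  MOV R1, R4  → R1 = 53  (save R4)
  MOV R4, R2  → R4 = 86  (R4 gets R2's value)
  MOV R2, R1  → R2 = 53  (R2 gets saved value)
Final: R2 = 53

53


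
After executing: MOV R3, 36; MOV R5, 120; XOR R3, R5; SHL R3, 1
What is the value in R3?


Register state trace:
  MOV R3, 36  → R3 = 36 (0b00100100)
  MOV R5, 120  → R5 = 120 (0b01111000)
  XOR R3, R5  → R3 = 36 XOR 120 = 92 (0b01011100)
  SHL R3, 1  → R3 = 92 << 1 = 184
Final: R3 = 184

184


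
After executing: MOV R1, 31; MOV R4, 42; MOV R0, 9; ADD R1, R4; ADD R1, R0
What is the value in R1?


Register state trace:
  MOV R1, 31  → R1 = 31
  MOV R4, 42  → R4 = 42
  MOV R0, 9  → R0 = 9
  ADD R1, R4  → R1 = 31 + 42 = 73
  ADD R1, R0  → R1 = 73 + 9 = 82
Final: R1 = 82

82


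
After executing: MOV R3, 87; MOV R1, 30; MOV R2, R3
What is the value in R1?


Register state trace:
  MOV R3, 87  → R3 = 87
  MOV R1, 30  → R1 = 30
  MOV R2, R3  → R2 = 87
Final: R1 = 30

30


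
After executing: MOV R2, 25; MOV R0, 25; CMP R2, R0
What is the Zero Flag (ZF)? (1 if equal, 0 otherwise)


Register state trace:
  MOV R2, 25  → R2 = 25
  MOV R0, 25  → R0 = 25
  CMP R2, R0  → computes 25 - 25 = 0
  Result is zero, so values are equal
ZF = 1

1


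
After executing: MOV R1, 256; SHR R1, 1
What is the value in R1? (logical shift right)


Register state trace:
  MOV R1, 256  → R1 = 256
  SHR R1, 1  → R1 = 256 >> 1 = 256 // 2^1 = 128
Final: R1 = 128

128


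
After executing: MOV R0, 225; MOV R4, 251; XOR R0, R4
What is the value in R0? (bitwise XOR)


Register state trace:
  MOV R0, 225  → R0 = 225 (0b11100001)
  MOV R4, 251  → R4 = 251 (0b11111011)
  XOR R0, R4  → R0 = 225 XOR 251 = 26 (0b00011010)
Final: R0 = 26

26


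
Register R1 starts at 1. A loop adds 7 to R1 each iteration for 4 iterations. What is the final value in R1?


Starting value: R1 = 1
  Iter 1: R1 = 1 + 7 = 8
  Iter 2: R1 = 8 + 7 = 15
  Iter 3: R1 = 15 + 7 = 22
  Iter 4: R1 = 22 + 7 = 29
Final: R1 = 29

29


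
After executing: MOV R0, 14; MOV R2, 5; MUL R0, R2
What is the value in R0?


Register state trace:
  MOV R0, 14  → R0 = 14
  MOV R2, 5  → R2 = 5
  MUL R0, R2  → R0 = 14 * 5 = 70
Final: R0 = 70

70


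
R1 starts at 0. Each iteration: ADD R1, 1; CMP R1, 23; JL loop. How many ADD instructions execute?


Loop trace (R1 starts at 0, target 23, step 1):
  ADD #1: R1 = 0 + 1 = 1  → 1 < 23, loop
  ADD #2: R1 = 1 + 1 = 2  → 2 < 23, loop
  ADD #3: R1 = 2 + 1 = 3  → 3 < 23, loop
  ADD #4: R1 = 3 + 1 = 4  → 4 < 23, loop
  ADD #5: R1 = 4 + 1 = 5  → 5 < 23, loop
  ADD #6: R1 = 5 + 1 = 6  → 6 < 23, loop
  ADD #7: R1 = 6 + 1 = 7  → 7 < 23, loop
  ADD #8: R1 = 7 + 1 = 8  → 8 < 23, loop
  ADD #9: R1 = 8 + 1 = 9  → 9 < 23, loop
  ADD #10: R1 = 9 + 1 = 10  → 10 < 23, loop
  ADD #11: R1 = 10 + 1 = 11  → 11 < 23, loop
  ADD #12: R1 = 11 + 1 = 12  → 12 < 23, loop
  ADD #13: R1 = 12 + 1 = 13  → 13 < 23, loop
  ADD #14: R1 = 13 + 1 = 14  → 14 < 23, loop
  ADD #15: R1 = 14 + 1 = 15  → 15 < 23, loop
  ADD #16: R1 = 15 + 1 = 16  → 16 < 23, loop
  ADD #17: R1 = 16 + 1 = 17  → 17 < 23, loop
  ADD #18: R1 = 17 + 1 = 18  → 18 < 23, loop
  ADD #19: R1 = 18 + 1 = 19  → 19 < 23, loop
  ADD #20: R1 = 19 + 1 = 20  → 20 < 23, loop
  ADD #21: R1 = 20 + 1 = 21  → 21 < 23, loop
  ADD #22: R1 = 21 + 1 = 22  → 22 < 23, loop
  ADD #23: R1 = 22 + 1 = 23  → 23 >= 23, exit
Total ADD instructions: 23

23


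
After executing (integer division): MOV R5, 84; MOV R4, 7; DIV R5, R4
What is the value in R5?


Register state trace:
  MOV R5, 84  → R5 = 84
  MOV R4, 7  → R4 = 7
  DIV R5, R4  → R5 = 84 // 7 = 12
Final: R5 = 12

12
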